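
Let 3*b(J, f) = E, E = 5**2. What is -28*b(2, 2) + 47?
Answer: -559/3 ≈ -186.33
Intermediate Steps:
E = 25
b(J, f) = 25/3 (b(J, f) = (1/3)*25 = 25/3)
-28*b(2, 2) + 47 = -28*25/3 + 47 = -700/3 + 47 = -559/3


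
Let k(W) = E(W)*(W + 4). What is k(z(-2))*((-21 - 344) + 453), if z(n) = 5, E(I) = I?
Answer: 3960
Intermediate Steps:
k(W) = W*(4 + W) (k(W) = W*(W + 4) = W*(4 + W))
k(z(-2))*((-21 - 344) + 453) = (5*(4 + 5))*((-21 - 344) + 453) = (5*9)*(-365 + 453) = 45*88 = 3960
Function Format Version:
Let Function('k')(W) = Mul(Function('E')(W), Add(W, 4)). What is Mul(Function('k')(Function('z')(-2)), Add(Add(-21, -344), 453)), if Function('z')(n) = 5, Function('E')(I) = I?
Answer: 3960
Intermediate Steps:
Function('k')(W) = Mul(W, Add(4, W)) (Function('k')(W) = Mul(W, Add(W, 4)) = Mul(W, Add(4, W)))
Mul(Function('k')(Function('z')(-2)), Add(Add(-21, -344), 453)) = Mul(Mul(5, Add(4, 5)), Add(Add(-21, -344), 453)) = Mul(Mul(5, 9), Add(-365, 453)) = Mul(45, 88) = 3960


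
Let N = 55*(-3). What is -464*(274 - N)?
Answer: -203696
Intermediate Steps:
N = -165
-464*(274 - N) = -464*(274 - 1*(-165)) = -464*(274 + 165) = -464*439 = -203696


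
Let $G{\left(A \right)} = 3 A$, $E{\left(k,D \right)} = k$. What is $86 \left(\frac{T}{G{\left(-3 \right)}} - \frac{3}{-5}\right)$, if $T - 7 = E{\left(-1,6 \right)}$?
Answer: $- \frac{86}{15} \approx -5.7333$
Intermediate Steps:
$T = 6$ ($T = 7 - 1 = 6$)
$86 \left(\frac{T}{G{\left(-3 \right)}} - \frac{3}{-5}\right) = 86 \left(\frac{6}{3 \left(-3\right)} - \frac{3}{-5}\right) = 86 \left(\frac{6}{-9} - - \frac{3}{5}\right) = 86 \left(6 \left(- \frac{1}{9}\right) + \frac{3}{5}\right) = 86 \left(- \frac{2}{3} + \frac{3}{5}\right) = 86 \left(- \frac{1}{15}\right) = - \frac{86}{15}$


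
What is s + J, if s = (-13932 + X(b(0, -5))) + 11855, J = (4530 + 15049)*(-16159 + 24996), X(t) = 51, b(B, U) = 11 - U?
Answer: 173017597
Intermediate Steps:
J = 173019623 (J = 19579*8837 = 173019623)
s = -2026 (s = (-13932 + 51) + 11855 = -13881 + 11855 = -2026)
s + J = -2026 + 173019623 = 173017597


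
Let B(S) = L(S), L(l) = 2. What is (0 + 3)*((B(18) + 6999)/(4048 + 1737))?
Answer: 21003/5785 ≈ 3.6306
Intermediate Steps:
B(S) = 2
(0 + 3)*((B(18) + 6999)/(4048 + 1737)) = (0 + 3)*((2 + 6999)/(4048 + 1737)) = 3*(7001/5785) = 21003/5785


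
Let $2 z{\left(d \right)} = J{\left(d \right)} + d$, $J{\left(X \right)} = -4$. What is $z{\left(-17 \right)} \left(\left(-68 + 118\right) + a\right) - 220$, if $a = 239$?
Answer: $- \frac{6509}{2} \approx -3254.5$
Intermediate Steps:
$z{\left(d \right)} = -2 + \frac{d}{2}$ ($z{\left(d \right)} = \frac{-4 + d}{2} = -2 + \frac{d}{2}$)
$z{\left(-17 \right)} \left(\left(-68 + 118\right) + a\right) - 220 = \left(-2 + \frac{1}{2} \left(-17\right)\right) \left(\left(-68 + 118\right) + 239\right) - 220 = \left(-2 - \frac{17}{2}\right) \left(50 + 239\right) - 220 = \left(- \frac{21}{2}\right) 289 - 220 = - \frac{6069}{2} - 220 = - \frac{6509}{2}$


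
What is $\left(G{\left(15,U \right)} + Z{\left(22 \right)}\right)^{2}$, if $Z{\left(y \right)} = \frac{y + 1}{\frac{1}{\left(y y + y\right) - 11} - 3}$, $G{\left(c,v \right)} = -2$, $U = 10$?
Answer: $\frac{206008609}{2202256} \approx 93.544$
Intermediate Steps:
$Z{\left(y \right)} = \frac{1 + y}{-3 + \frac{1}{-11 + y + y^{2}}}$ ($Z{\left(y \right)} = \frac{1 + y}{\frac{1}{\left(y^{2} + y\right) - 11} - 3} = \frac{1 + y}{\frac{1}{\left(y + y^{2}\right) - 11} - 3} = \frac{1 + y}{\frac{1}{-11 + y + y^{2}} - 3} = \frac{1 + y}{-3 + \frac{1}{-11 + y + y^{2}}}$)
$\left(G{\left(15,U \right)} + Z{\left(22 \right)}\right)^{2} = \left(-2 + \frac{11 - 22^{3} - 2 \cdot 22^{2} + 10 \cdot 22}{-34 + 3 \cdot 22 + 3 \cdot 22^{2}}\right)^{2} = \left(-2 + \frac{11 - 10648 - 968 + 220}{-34 + 66 + 3 \cdot 484}\right)^{2} = \left(-2 + \frac{11 - 10648 - 968 + 220}{-34 + 66 + 1452}\right)^{2} = \left(-2 + \frac{1}{1484} \left(-11385\right)\right)^{2} = \left(-2 - \frac{11385}{1484}\right)^{2} = \left(- \frac{14353}{1484}\right)^{2} = \frac{206008609}{2202256}$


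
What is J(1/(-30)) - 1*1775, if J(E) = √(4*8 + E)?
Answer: -1775 + √28770/30 ≈ -1769.3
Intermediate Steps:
J(E) = √(32 + E)
J(1/(-30)) - 1*1775 = √(32 + 1/(-30)) - 1*1775 = √(32 - 1/30) - 1775 = √(959/30) - 1775 = √28770/30 - 1775 = -1775 + √28770/30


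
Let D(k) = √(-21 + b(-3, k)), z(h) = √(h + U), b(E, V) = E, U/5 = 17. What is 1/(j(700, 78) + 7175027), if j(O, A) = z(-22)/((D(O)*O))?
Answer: 4018015120000/28829366972408240003 + 200*I*√42/28829366972408240003 ≈ 1.3937e-7 + 4.4959e-17*I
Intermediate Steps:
U = 85 (U = 5*17 = 85)
z(h) = √(85 + h) (z(h) = √(h + 85) = √(85 + h))
D(k) = 2*I*√6 (D(k) = √(-21 - 3) = √(-24) = 2*I*√6)
j(O, A) = -I*√42/(4*O) (j(O, A) = √(85 - 22)/(((2*I*√6)*O)) = √63/((2*I*O*√6)) = (3*√7)*(-I*√6/(12*O)) = -I*√42/(4*O))
1/(j(700, 78) + 7175027) = 1/(-¼*I*√42/700 + 7175027) = 1/(-¼*I*√42*1/700 + 7175027) = 1/(-I*√42/2800 + 7175027) = 1/(7175027 - I*√42/2800)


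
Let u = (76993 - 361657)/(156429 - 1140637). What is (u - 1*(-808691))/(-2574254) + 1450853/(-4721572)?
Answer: -58077178210003890/93457666710138343 ≈ -0.62143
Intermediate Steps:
u = 35583/123026 (u = -284664/(-984208) = -284664*(-1/984208) = 35583/123026 ≈ 0.28923)
(u - 1*(-808691))/(-2574254) + 1450853/(-4721572) = (35583/123026 - 1*(-808691))/(-2574254) + 1450853/(-4721572) = (35583/123026 + 808691)*(-1/2574254) + 1450853*(-1/4721572) = (99490054549/123026)*(-1/2574254) - 1450853/4721572 = -99490054549/316700172604 - 1450853/4721572 = -58077178210003890/93457666710138343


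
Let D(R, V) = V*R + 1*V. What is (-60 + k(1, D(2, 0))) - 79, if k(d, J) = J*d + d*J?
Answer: -139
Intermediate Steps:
D(R, V) = V + R*V (D(R, V) = R*V + V = V + R*V)
k(d, J) = 2*J*d (k(d, J) = J*d + J*d = 2*J*d)
(-60 + k(1, D(2, 0))) - 79 = (-60 + 2*(0*(1 + 2))*1) - 79 = (-60 + 2*(0*3)*1) - 79 = (-60 + 2*0*1) - 79 = (-60 + 0) - 79 = -60 - 79 = -139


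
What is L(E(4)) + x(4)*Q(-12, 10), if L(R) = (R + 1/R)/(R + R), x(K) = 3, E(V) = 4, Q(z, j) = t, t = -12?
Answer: -1135/32 ≈ -35.469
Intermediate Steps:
Q(z, j) = -12
L(R) = (R + 1/R)/(2*R) (L(R) = (R + 1/R)/((2*R)) = (R + 1/R)*(1/(2*R)) = (R + 1/R)/(2*R))
L(E(4)) + x(4)*Q(-12, 10) = (1/2)*(1 + 4**2)/4**2 + 3*(-12) = (1/2)*(1/16)*(1 + 16) - 36 = (1/2)*(1/16)*17 - 36 = 17/32 - 36 = -1135/32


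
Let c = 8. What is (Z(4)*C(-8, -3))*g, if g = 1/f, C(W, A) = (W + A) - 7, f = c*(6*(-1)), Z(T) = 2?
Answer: ¾ ≈ 0.75000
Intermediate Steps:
f = -48 (f = 8*(6*(-1)) = 8*(-6) = -48)
C(W, A) = -7 + A + W (C(W, A) = (A + W) - 7 = -7 + A + W)
g = -1/48 (g = 1/(-48) = -1/48 ≈ -0.020833)
(Z(4)*C(-8, -3))*g = (2*(-7 - 3 - 8))*(-1/48) = (2*(-18))*(-1/48) = -36*(-1/48) = ¾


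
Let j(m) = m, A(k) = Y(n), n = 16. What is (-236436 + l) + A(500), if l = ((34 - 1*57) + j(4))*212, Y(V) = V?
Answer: -240448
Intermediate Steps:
A(k) = 16
l = -4028 (l = ((34 - 1*57) + 4)*212 = ((34 - 57) + 4)*212 = (-23 + 4)*212 = -19*212 = -4028)
(-236436 + l) + A(500) = (-236436 - 4028) + 16 = -240464 + 16 = -240448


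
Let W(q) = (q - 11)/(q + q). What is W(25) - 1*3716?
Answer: -92893/25 ≈ -3715.7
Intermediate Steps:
W(q) = (-11 + q)/(2*q) (W(q) = (-11 + q)/((2*q)) = (-11 + q)*(1/(2*q)) = (-11 + q)/(2*q))
W(25) - 1*3716 = (1/2)*(-11 + 25)/25 - 1*3716 = (1/2)*(1/25)*14 - 3716 = 7/25 - 3716 = -92893/25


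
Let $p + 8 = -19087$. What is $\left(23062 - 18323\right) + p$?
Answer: $-14356$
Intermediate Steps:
$p = -19095$ ($p = -8 - 19087 = -19095$)
$\left(23062 - 18323\right) + p = \left(23062 - 18323\right) - 19095 = 4739 - 19095 = -14356$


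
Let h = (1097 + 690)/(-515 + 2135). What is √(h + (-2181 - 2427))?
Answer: I*√37315865/90 ≈ 67.874*I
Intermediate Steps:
h = 1787/1620 ≈ 1.1031
√(h + (-2181 - 2427)) = √(1787/1620 + (-2181 - 2427)) = √(1787/1620 - 4608) = √(-7463173/1620) = I*√37315865/90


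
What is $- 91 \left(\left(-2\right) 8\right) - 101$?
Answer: $1355$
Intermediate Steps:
$- 91 \left(\left(-2\right) 8\right) - 101 = \left(-91\right) \left(-16\right) - 101 = 1456 - 101 = 1355$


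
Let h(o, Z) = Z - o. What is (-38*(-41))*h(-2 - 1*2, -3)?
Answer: 1558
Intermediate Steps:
(-38*(-41))*h(-2 - 1*2, -3) = (-38*(-41))*(-3 - (-2 - 1*2)) = 1558*(-3 - (-2 - 2)) = 1558*(-3 - 1*(-4)) = 1558*(-3 + 4) = 1558*1 = 1558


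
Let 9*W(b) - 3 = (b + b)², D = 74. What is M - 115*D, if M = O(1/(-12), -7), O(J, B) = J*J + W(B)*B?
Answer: -415909/48 ≈ -8664.8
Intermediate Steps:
W(b) = ⅓ + 4*b²/9 (W(b) = ⅓ + (b + b)²/9 = ⅓ + (2*b)²/9 = ⅓ + (4*b²)/9 = ⅓ + 4*b²/9)
O(J, B) = J² + B*(⅓ + 4*B²/9) (O(J, B) = J*J + (⅓ + 4*B²/9)*B = J² + B*(⅓ + 4*B²/9))
M = -7429/48 (M = (1/(-12))² + (⅓)*(-7) + (4/9)*(-7)³ = (-1/12)² - 7/3 + (4/9)*(-343) = 1/144 - 7/3 - 1372/9 = -7429/48 ≈ -154.77)
M - 115*D = -7429/48 - 115*74 = -7429/48 - 8510 = -415909/48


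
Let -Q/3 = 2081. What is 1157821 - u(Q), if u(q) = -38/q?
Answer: 7228276465/6243 ≈ 1.1578e+6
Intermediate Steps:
Q = -6243 (Q = -3*2081 = -6243)
1157821 - u(Q) = 1157821 - (-38)/(-6243) = 1157821 - (-38)*(-1)/6243 = 1157821 - 1*38/6243 = 1157821 - 38/6243 = 7228276465/6243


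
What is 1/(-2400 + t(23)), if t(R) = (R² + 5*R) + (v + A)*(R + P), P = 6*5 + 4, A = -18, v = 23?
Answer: -1/1471 ≈ -0.00067981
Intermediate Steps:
P = 34 (P = 30 + 4 = 34)
t(R) = 170 + R² + 10*R (t(R) = (R² + 5*R) + (23 - 18)*(R + 34) = (R² + 5*R) + 5*(34 + R) = (R² + 5*R) + (170 + 5*R) = 170 + R² + 10*R)
1/(-2400 + t(23)) = 1/(-2400 + (170 + 23² + 10*23)) = 1/(-2400 + (170 + 529 + 230)) = 1/(-2400 + 929) = 1/(-1471) = -1/1471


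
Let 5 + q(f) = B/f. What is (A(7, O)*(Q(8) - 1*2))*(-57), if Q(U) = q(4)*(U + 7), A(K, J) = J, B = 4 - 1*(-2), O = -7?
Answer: -43491/2 ≈ -21746.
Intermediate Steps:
B = 6 (B = 4 + 2 = 6)
q(f) = -5 + 6/f
Q(U) = -49/2 - 7*U/2 (Q(U) = (-5 + 6/4)*(U + 7) = (-5 + 6*(¼))*(7 + U) = (-5 + 3/2)*(7 + U) = -7*(7 + U)/2 = -49/2 - 7*U/2)
(A(7, O)*(Q(8) - 1*2))*(-57) = -7*((-49/2 - 7/2*8) - 1*2)*(-57) = -7*((-49/2 - 28) - 2)*(-57) = -7*(-105/2 - 2)*(-57) = -7*(-109/2)*(-57) = (763/2)*(-57) = -43491/2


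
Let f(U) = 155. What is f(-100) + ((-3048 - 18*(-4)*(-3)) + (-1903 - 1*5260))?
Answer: -10272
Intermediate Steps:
f(-100) + ((-3048 - 18*(-4)*(-3)) + (-1903 - 1*5260)) = 155 + ((-3048 - 18*(-4)*(-3)) + (-1903 - 1*5260)) = 155 + ((-3048 + 72*(-3)) + (-1903 - 5260)) = 155 + ((-3048 - 216) - 7163) = 155 + (-3264 - 7163) = 155 - 10427 = -10272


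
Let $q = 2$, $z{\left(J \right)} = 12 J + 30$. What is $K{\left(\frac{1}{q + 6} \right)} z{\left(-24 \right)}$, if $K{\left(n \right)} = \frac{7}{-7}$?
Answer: $258$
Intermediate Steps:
$z{\left(J \right)} = 30 + 12 J$
$K{\left(n \right)} = -1$ ($K{\left(n \right)} = 7 \left(- \frac{1}{7}\right) = -1$)
$K{\left(\frac{1}{q + 6} \right)} z{\left(-24 \right)} = - (30 + 12 \left(-24\right)) = - (30 - 288) = \left(-1\right) \left(-258\right) = 258$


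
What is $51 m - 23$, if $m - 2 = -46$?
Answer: $-2267$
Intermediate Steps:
$m = -44$ ($m = 2 - 46 = -44$)
$51 m - 23 = 51 \left(-44\right) - 23 = -2244 - 23 = -2267$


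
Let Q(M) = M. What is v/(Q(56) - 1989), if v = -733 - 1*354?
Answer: 1087/1933 ≈ 0.56234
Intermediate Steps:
v = -1087 (v = -733 - 354 = -1087)
v/(Q(56) - 1989) = -1087/(56 - 1989) = -1087/(-1933) = -1/1933*(-1087) = 1087/1933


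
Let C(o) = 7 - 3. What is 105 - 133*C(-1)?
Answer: -427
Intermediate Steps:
C(o) = 4
105 - 133*C(-1) = 105 - 133*4 = 105 - 532 = -427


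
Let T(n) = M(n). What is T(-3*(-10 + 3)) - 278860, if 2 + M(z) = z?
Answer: -278841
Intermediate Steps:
M(z) = -2 + z
T(n) = -2 + n
T(-3*(-10 + 3)) - 278860 = (-2 - 3*(-10 + 3)) - 278860 = (-2 - 3*(-7)) - 278860 = (-2 + 21) - 278860 = 19 - 278860 = -278841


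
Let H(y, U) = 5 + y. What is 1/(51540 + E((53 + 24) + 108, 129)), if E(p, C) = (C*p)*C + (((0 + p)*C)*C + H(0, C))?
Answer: 1/6208715 ≈ 1.6106e-7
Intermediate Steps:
E(p, C) = 5 + 2*p*C² (E(p, C) = (C*p)*C + (((0 + p)*C)*C + (5 + 0)) = p*C² + ((p*C)*C + 5) = p*C² + ((C*p)*C + 5) = p*C² + (p*C² + 5) = p*C² + (5 + p*C²) = 5 + 2*p*C²)
1/(51540 + E((53 + 24) + 108, 129)) = 1/(51540 + (5 + 2*((53 + 24) + 108)*129²)) = 1/(51540 + (5 + 2*(77 + 108)*16641)) = 1/(51540 + (5 + 2*185*16641)) = 1/(51540 + (5 + 6157170)) = 1/(51540 + 6157175) = 1/6208715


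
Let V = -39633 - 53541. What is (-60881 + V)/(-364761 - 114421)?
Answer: 14005/43562 ≈ 0.32150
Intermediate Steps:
V = -93174
(-60881 + V)/(-364761 - 114421) = (-60881 - 93174)/(-364761 - 114421) = -154055/(-479182) = -154055*(-1/479182) = 14005/43562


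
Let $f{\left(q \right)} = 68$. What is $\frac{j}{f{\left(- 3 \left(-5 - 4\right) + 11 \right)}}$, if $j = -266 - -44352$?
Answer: $\frac{22043}{34} \approx 648.32$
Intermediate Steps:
$j = 44086$ ($j = -266 + 44352 = 44086$)
$\frac{j}{f{\left(- 3 \left(-5 - 4\right) + 11 \right)}} = \frac{44086}{68} = 44086 \cdot \frac{1}{68} = \frac{22043}{34}$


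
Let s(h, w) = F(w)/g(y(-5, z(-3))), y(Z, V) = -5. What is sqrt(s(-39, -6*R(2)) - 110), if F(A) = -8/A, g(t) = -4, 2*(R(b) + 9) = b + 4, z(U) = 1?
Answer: I*sqrt(3958)/6 ≈ 10.485*I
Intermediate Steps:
R(b) = -7 + b/2 (R(b) = -9 + (b + 4)/2 = -9 + (4 + b)/2 = -9 + (2 + b/2) = -7 + b/2)
s(h, w) = 2/w (s(h, w) = -8/w/(-4) = -8/w*(-1/4) = 2/w)
sqrt(s(-39, -6*R(2)) - 110) = sqrt(2/((-6*(-7 + (1/2)*2))) - 110) = sqrt(2/((-6*(-7 + 1))) - 110) = sqrt(2/((-6*(-6))) - 110) = sqrt(2/36 - 110) = sqrt(2*(1/36) - 110) = sqrt(1/18 - 110) = sqrt(-1979/18) = I*sqrt(3958)/6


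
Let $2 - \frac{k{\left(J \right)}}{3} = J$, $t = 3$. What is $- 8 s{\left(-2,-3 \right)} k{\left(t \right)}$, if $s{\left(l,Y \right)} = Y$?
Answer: $-72$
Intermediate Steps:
$k{\left(J \right)} = 6 - 3 J$
$- 8 s{\left(-2,-3 \right)} k{\left(t \right)} = \left(-8\right) \left(-3\right) \left(6 - 9\right) = 24 \left(6 - 9\right) = 24 \left(-3\right) = -72$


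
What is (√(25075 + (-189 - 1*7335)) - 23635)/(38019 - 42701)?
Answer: 23635/4682 - √17551/4682 ≈ 5.0198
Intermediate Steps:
(√(25075 + (-189 - 1*7335)) - 23635)/(38019 - 42701) = (√(25075 + (-189 - 7335)) - 23635)/(-4682) = (√(25075 - 7524) - 23635)*(-1/4682) = (√17551 - 23635)*(-1/4682) = (-23635 + √17551)*(-1/4682) = 23635/4682 - √17551/4682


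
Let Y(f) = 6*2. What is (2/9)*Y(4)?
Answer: 8/3 ≈ 2.6667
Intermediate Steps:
Y(f) = 12
(2/9)*Y(4) = (2/9)*12 = 8/3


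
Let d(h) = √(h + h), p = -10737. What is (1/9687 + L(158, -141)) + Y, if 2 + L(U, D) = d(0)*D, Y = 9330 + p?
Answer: -13648982/9687 ≈ -1409.0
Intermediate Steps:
d(h) = √2*√h (d(h) = √(2*h) = √2*√h)
Y = -1407 (Y = 9330 - 10737 = -1407)
L(U, D) = -2 (L(U, D) = -2 + (√2*√0)*D = -2 + (√2*0)*D = -2 + 0*D = -2 + 0 = -2)
(1/9687 + L(158, -141)) + Y = (1/9687 - 2) - 1407 = -19373/9687 - 1407 = -13648982/9687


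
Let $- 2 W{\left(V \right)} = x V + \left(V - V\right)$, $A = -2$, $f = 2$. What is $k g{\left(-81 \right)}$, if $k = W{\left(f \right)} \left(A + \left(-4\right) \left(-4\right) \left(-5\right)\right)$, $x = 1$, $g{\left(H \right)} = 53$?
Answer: $4346$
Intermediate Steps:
$W{\left(V \right)} = - \frac{V}{2}$ ($W{\left(V \right)} = - \frac{1 V + \left(V - V\right)}{2} = - \frac{V + 0}{2} = - \frac{V}{2}$)
$k = 82$ ($k = \left(- \frac{1}{2}\right) 2 \left(-2 + \left(-4\right) \left(-4\right) \left(-5\right)\right) = - (-2 + 16 \left(-5\right)) = - (-2 - 80) = \left(-1\right) \left(-82\right) = 82$)
$k g{\left(-81 \right)} = 82 \cdot 53 = 4346$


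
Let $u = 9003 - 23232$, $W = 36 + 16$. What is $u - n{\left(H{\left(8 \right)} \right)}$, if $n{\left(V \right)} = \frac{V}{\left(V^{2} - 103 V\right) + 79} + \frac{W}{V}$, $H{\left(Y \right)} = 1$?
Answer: $- \frac{328462}{23} \approx -14281.0$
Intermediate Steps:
$W = 52$
$u = -14229$
$n{\left(V \right)} = \frac{52}{V} + \frac{V}{79 + V^{2} - 103 V}$ ($n{\left(V \right)} = \frac{V}{\left(V^{2} - 103 V\right) + 79} + \frac{52}{V} = \frac{V}{79 + V^{2} - 103 V} + \frac{52}{V} = \frac{52}{V} + \frac{V}{79 + V^{2} - 103 V}$)
$u - n{\left(H{\left(8 \right)} \right)} = -14229 - \frac{4108 - 5356 + 53 \cdot 1^{2}}{1 \left(79 + 1^{2} - 103\right)} = -14229 - 1 \frac{1}{79 + 1 - 103} \left(4108 - 5356 + 53 \cdot 1\right) = -14229 - 1 \frac{1}{-23} \left(4108 - 5356 + 53\right) = -14229 - 1 \left(- \frac{1}{23}\right) \left(-1195\right) = -14229 - \frac{1195}{23} = - \frac{328462}{23}$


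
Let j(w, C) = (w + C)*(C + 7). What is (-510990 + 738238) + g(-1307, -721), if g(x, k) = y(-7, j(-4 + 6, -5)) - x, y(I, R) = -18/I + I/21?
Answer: 4799702/21 ≈ 2.2856e+5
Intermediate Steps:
j(w, C) = (7 + C)*(C + w) (j(w, C) = (C + w)*(7 + C) = (7 + C)*(C + w))
y(I, R) = -18/I + I/21 (y(I, R) = -18/I + I*(1/21) = -18/I + I/21)
g(x, k) = 47/21 - x (g(x, k) = (-18/(-7) + (1/21)*(-7)) - x = (-18*(-⅐) - ⅓) - x = (18/7 - ⅓) - x = 47/21 - x)
(-510990 + 738238) + g(-1307, -721) = (-510990 + 738238) + (47/21 - 1*(-1307)) = 227248 + (47/21 + 1307) = 227248 + 27494/21 = 4799702/21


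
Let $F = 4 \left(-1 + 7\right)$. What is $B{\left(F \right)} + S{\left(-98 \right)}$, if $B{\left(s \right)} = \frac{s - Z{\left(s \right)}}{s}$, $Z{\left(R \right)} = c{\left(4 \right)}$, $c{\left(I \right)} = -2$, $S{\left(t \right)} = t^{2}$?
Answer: $\frac{115261}{12} \approx 9605.1$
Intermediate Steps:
$Z{\left(R \right)} = -2$
$F = 24$ ($F = 4 \cdot 6 = 24$)
$B{\left(s \right)} = \frac{2 + s}{s}$ ($B{\left(s \right)} = \frac{s - -2}{s} = \frac{s + 2}{s} = \frac{2 + s}{s}$)
$B{\left(F \right)} + S{\left(-98 \right)} = \frac{2 + 24}{24} + \left(-98\right)^{2} = \frac{1}{24} \cdot 26 + 9604 = \frac{13}{12} + 9604 = \frac{115261}{12}$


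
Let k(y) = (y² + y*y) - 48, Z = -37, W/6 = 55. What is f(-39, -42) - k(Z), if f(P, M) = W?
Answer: -2360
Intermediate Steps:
W = 330 (W = 6*55 = 330)
f(P, M) = 330
k(y) = -48 + 2*y² (k(y) = (y² + y²) - 48 = 2*y² - 48 = -48 + 2*y²)
f(-39, -42) - k(Z) = 330 - (-48 + 2*(-37)²) = 330 - (-48 + 2*1369) = 330 - (-48 + 2738) = 330 - 1*2690 = 330 - 2690 = -2360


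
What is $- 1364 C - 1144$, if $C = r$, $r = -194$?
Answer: $263472$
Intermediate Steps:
$C = -194$
$- 1364 C - 1144 = \left(-1364\right) \left(-194\right) - 1144 = 264616 - 1144 = 263472$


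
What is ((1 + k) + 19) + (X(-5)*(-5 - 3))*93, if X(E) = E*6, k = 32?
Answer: 22372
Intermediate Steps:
X(E) = 6*E
((1 + k) + 19) + (X(-5)*(-5 - 3))*93 = ((1 + 32) + 19) + ((6*(-5))*(-5 - 3))*93 = (33 + 19) - 30*(-8)*93 = 52 + 240*93 = 52 + 22320 = 22372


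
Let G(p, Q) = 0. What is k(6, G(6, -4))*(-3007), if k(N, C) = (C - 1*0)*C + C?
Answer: 0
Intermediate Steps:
k(N, C) = C + C² (k(N, C) = (C + 0)*C + C = C*C + C = C² + C = C + C²)
k(6, G(6, -4))*(-3007) = (0*(1 + 0))*(-3007) = (0*1)*(-3007) = 0*(-3007) = 0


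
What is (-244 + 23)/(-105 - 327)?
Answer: 221/432 ≈ 0.51157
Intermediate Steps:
(-244 + 23)/(-105 - 327) = -221/(-432) = -221*(-1/432) = 221/432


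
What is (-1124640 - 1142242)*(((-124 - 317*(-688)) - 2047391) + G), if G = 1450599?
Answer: 858740239240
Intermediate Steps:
(-1124640 - 1142242)*(((-124 - 317*(-688)) - 2047391) + G) = (-1124640 - 1142242)*(((-124 - 317*(-688)) - 2047391) + 1450599) = -2266882*(((-124 + 218096) - 2047391) + 1450599) = -2266882*((217972 - 2047391) + 1450599) = -2266882*(-1829419 + 1450599) = -2266882*(-378820) = 858740239240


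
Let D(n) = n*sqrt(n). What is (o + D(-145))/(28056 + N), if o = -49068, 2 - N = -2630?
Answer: -12267/7672 - 145*I*sqrt(145)/30688 ≈ -1.5989 - 0.056896*I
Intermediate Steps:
N = 2632 (N = 2 - 1*(-2630) = 2 + 2630 = 2632)
D(n) = n**(3/2)
(o + D(-145))/(28056 + N) = (-49068 + (-145)**(3/2))/(28056 + 2632) = (-49068 - 145*I*sqrt(145))/30688 = (-49068 - 145*I*sqrt(145))*(1/30688) = -12267/7672 - 145*I*sqrt(145)/30688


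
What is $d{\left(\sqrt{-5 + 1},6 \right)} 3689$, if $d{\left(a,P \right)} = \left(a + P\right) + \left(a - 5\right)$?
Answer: $3689 + 14756 i \approx 3689.0 + 14756.0 i$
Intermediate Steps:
$d{\left(a,P \right)} = -5 + P + 2 a$ ($d{\left(a,P \right)} = \left(P + a\right) + \left(-5 + a\right) = -5 + P + 2 a$)
$d{\left(\sqrt{-5 + 1},6 \right)} 3689 = \left(-5 + 6 + 2 \sqrt{-5 + 1}\right) 3689 = \left(-5 + 6 + 2 \sqrt{-4}\right) 3689 = \left(-5 + 6 + 2 \cdot 2 i\right) 3689 = \left(-5 + 6 + 4 i\right) 3689 = \left(1 + 4 i\right) 3689 = 3689 + 14756 i$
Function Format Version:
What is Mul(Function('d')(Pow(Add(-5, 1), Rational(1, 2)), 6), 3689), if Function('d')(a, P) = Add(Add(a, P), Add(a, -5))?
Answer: Add(3689, Mul(14756, I)) ≈ Add(3689.0, Mul(14756., I))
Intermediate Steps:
Function('d')(a, P) = Add(-5, P, Mul(2, a)) (Function('d')(a, P) = Add(Add(P, a), Add(-5, a)) = Add(-5, P, Mul(2, a)))
Mul(Function('d')(Pow(Add(-5, 1), Rational(1, 2)), 6), 3689) = Mul(Add(-5, 6, Mul(2, Pow(Add(-5, 1), Rational(1, 2)))), 3689) = Mul(Add(-5, 6, Mul(2, Pow(-4, Rational(1, 2)))), 3689) = Mul(Add(-5, 6, Mul(2, Mul(2, I))), 3689) = Mul(Add(-5, 6, Mul(4, I)), 3689) = Mul(Add(1, Mul(4, I)), 3689) = Add(3689, Mul(14756, I))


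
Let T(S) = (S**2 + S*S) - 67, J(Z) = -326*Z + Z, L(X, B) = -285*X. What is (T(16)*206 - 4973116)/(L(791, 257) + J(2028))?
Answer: 4881446/884535 ≈ 5.5187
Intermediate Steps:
J(Z) = -325*Z
T(S) = -67 + 2*S**2 (T(S) = (S**2 + S**2) - 67 = 2*S**2 - 67 = -67 + 2*S**2)
(T(16)*206 - 4973116)/(L(791, 257) + J(2028)) = ((-67 + 2*16**2)*206 - 4973116)/(-285*791 - 325*2028) = ((-67 + 2*256)*206 - 4973116)/(-225435 - 659100) = ((-67 + 512)*206 - 4973116)/(-884535) = (445*206 - 4973116)*(-1/884535) = (91670 - 4973116)*(-1/884535) = -4881446*(-1/884535) = 4881446/884535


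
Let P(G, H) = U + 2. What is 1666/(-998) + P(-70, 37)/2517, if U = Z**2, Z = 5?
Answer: -694396/418661 ≈ -1.6586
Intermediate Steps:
U = 25 (U = 5**2 = 25)
P(G, H) = 27 (P(G, H) = 25 + 2 = 27)
1666/(-998) + P(-70, 37)/2517 = 1666/(-998) + 27/2517 = 1666*(-1/998) + 27*(1/2517) = -833/499 + 9/839 = -694396/418661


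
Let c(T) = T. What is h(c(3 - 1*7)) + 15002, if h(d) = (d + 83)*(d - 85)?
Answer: 7971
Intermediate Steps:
h(d) = (-85 + d)*(83 + d) (h(d) = (83 + d)*(-85 + d) = (-85 + d)*(83 + d))
h(c(3 - 1*7)) + 15002 = (-7055 + (3 - 1*7)² - 2*(3 - 1*7)) + 15002 = (-7055 + (3 - 7)² - 2*(3 - 7)) + 15002 = (-7055 + (-4)² - 2*(-4)) + 15002 = (-7055 + 16 + 8) + 15002 = -7031 + 15002 = 7971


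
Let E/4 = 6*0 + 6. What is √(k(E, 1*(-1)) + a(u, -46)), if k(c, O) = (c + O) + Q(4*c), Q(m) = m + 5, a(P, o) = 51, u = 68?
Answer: 5*√7 ≈ 13.229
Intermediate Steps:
Q(m) = 5 + m
E = 24 (E = 4*(6*0 + 6) = 4*(0 + 6) = 4*6 = 24)
k(c, O) = 5 + O + 5*c (k(c, O) = (c + O) + (5 + 4*c) = (O + c) + (5 + 4*c) = 5 + O + 5*c)
√(k(E, 1*(-1)) + a(u, -46)) = √((5 + 1*(-1) + 5*24) + 51) = √((5 - 1 + 120) + 51) = √(124 + 51) = √175 = 5*√7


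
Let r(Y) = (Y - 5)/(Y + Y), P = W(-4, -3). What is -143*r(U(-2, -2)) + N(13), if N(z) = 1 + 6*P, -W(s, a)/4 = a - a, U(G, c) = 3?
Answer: 146/3 ≈ 48.667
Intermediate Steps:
W(s, a) = 0 (W(s, a) = -4*(a - a) = -4*0 = 0)
P = 0
N(z) = 1 (N(z) = 1 + 6*0 = 1 + 0 = 1)
r(Y) = (-5 + Y)/(2*Y) (r(Y) = (-5 + Y)/((2*Y)) = (-5 + Y)*(1/(2*Y)) = (-5 + Y)/(2*Y))
-143*r(U(-2, -2)) + N(13) = -143*(-5 + 3)/(2*3) + 1 = -143*(-2)/(2*3) + 1 = -143*(-1/3) + 1 = 143/3 + 1 = 146/3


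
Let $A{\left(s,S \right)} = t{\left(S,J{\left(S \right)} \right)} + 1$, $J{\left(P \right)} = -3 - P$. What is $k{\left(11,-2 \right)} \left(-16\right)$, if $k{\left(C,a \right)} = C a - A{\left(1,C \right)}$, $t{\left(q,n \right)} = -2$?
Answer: $336$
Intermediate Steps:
$A{\left(s,S \right)} = -1$ ($A{\left(s,S \right)} = -2 + 1 = -1$)
$k{\left(C,a \right)} = 1 + C a$ ($k{\left(C,a \right)} = C a - -1 = C a + 1 = 1 + C a$)
$k{\left(11,-2 \right)} \left(-16\right) = \left(1 + 11 \left(-2\right)\right) \left(-16\right) = \left(1 - 22\right) \left(-16\right) = \left(-21\right) \left(-16\right) = 336$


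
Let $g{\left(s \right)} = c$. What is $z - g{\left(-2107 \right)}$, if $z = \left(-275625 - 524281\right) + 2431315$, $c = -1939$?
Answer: $1633348$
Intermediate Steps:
$g{\left(s \right)} = -1939$
$z = 1631409$ ($z = -799906 + 2431315 = 1631409$)
$z - g{\left(-2107 \right)} = 1631409 - -1939 = 1631409 + 1939 = 1633348$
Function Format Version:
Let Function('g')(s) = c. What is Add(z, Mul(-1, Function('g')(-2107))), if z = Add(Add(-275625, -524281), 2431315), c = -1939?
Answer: 1633348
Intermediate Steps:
Function('g')(s) = -1939
z = 1631409 (z = Add(-799906, 2431315) = 1631409)
Add(z, Mul(-1, Function('g')(-2107))) = Add(1631409, Mul(-1, -1939)) = Add(1631409, 1939) = 1633348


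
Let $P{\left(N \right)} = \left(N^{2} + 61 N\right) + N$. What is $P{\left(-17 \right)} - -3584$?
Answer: $2819$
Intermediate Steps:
$P{\left(N \right)} = N^{2} + 62 N$
$P{\left(-17 \right)} - -3584 = - 17 \left(62 - 17\right) - -3584 = \left(-17\right) 45 + 3584 = -765 + 3584 = 2819$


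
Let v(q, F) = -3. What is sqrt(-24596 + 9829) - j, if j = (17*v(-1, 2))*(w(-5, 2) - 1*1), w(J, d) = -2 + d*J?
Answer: -663 + I*sqrt(14767) ≈ -663.0 + 121.52*I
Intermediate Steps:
w(J, d) = -2 + J*d
j = 663 (j = (17*(-3))*((-2 - 5*2) - 1*1) = -51*((-2 - 10) - 1) = -51*(-12 - 1) = -51*(-13) = 663)
sqrt(-24596 + 9829) - j = sqrt(-24596 + 9829) - 1*663 = sqrt(-14767) - 663 = I*sqrt(14767) - 663 = -663 + I*sqrt(14767)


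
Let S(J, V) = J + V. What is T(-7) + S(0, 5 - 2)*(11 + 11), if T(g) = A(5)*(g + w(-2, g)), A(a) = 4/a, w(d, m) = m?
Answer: 274/5 ≈ 54.800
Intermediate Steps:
T(g) = 8*g/5 (T(g) = (4/5)*(g + g) = (4*(⅕))*(2*g) = 4*(2*g)/5 = 8*g/5)
T(-7) + S(0, 5 - 2)*(11 + 11) = (8/5)*(-7) + (0 + (5 - 2))*(11 + 11) = -56/5 + (0 + 3)*22 = -56/5 + 3*22 = -56/5 + 66 = 274/5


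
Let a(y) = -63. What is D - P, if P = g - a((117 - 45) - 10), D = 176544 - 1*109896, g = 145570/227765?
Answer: 3033117391/45553 ≈ 66584.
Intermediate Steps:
g = 29114/45553 (g = 145570*(1/227765) = 29114/45553 ≈ 0.63912)
D = 66648 (D = 176544 - 109896 = 66648)
P = 2898953/45553 (P = 29114/45553 - 1*(-63) = 29114/45553 + 63 = 2898953/45553 ≈ 63.639)
D - P = 66648 - 1*2898953/45553 = 66648 - 2898953/45553 = 3033117391/45553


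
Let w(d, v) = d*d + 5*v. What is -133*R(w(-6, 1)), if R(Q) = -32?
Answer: 4256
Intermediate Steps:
w(d, v) = d**2 + 5*v
-133*R(w(-6, 1)) = -133*(-32) = 4256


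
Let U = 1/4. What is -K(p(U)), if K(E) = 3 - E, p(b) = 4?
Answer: 1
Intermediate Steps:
U = 1/4 ≈ 0.25000
-K(p(U)) = -(3 - 1*4) = -(3 - 4) = -1*(-1) = 1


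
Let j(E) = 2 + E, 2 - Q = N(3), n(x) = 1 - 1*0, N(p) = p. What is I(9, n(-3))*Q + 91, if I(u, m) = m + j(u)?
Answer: 79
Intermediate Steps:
n(x) = 1 (n(x) = 1 + 0 = 1)
Q = -1 (Q = 2 - 1*3 = 2 - 3 = -1)
I(u, m) = 2 + m + u (I(u, m) = m + (2 + u) = 2 + m + u)
I(9, n(-3))*Q + 91 = (2 + 1 + 9)*(-1) + 91 = 12*(-1) + 91 = -12 + 91 = 79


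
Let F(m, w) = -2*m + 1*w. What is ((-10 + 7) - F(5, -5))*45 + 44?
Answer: 584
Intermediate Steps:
F(m, w) = w - 2*m (F(m, w) = -2*m + w = w - 2*m)
((-10 + 7) - F(5, -5))*45 + 44 = ((-10 + 7) - (-5 - 2*5))*45 + 44 = (-3 - (-5 - 10))*45 + 44 = (-3 - 1*(-15))*45 + 44 = (-3 + 15)*45 + 44 = 12*45 + 44 = 540 + 44 = 584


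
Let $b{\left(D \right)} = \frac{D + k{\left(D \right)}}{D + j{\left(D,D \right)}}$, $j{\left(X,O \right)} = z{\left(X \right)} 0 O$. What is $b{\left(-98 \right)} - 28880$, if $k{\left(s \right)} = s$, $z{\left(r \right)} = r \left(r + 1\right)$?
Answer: $-28878$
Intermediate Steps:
$z{\left(r \right)} = r \left(1 + r\right)$
$j{\left(X,O \right)} = 0$ ($j{\left(X,O \right)} = X \left(1 + X\right) 0 O = 0 O = 0$)
$b{\left(D \right)} = 2$ ($b{\left(D \right)} = \frac{D + D}{D + 0} = \frac{2 D}{D} = 2$)
$b{\left(-98 \right)} - 28880 = 2 - 28880 = -28878$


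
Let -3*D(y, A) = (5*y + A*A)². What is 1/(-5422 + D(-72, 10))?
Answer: -3/83866 ≈ -3.5771e-5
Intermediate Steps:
D(y, A) = -(A² + 5*y)²/3 (D(y, A) = -(5*y + A*A)²/3 = -(5*y + A²)²/3 = -(A² + 5*y)²/3)
1/(-5422 + D(-72, 10)) = 1/(-5422 - (10² + 5*(-72))²/3) = 1/(-5422 - (100 - 360)²/3) = 1/(-5422 - ⅓*(-260)²) = 1/(-5422 - ⅓*67600) = 1/(-5422 - 67600/3) = 1/(-83866/3) = -3/83866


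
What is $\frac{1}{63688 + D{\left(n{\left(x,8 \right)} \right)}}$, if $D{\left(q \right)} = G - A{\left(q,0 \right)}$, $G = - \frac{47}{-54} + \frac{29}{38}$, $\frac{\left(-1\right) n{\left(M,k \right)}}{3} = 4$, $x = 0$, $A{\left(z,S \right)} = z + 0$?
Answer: $\frac{513}{32678938} \approx 1.5698 \cdot 10^{-5}$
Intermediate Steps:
$A{\left(z,S \right)} = z$
$n{\left(M,k \right)} = -12$ ($n{\left(M,k \right)} = \left(-3\right) 4 = -12$)
$G = \frac{838}{513}$ ($G = \left(-47\right) \left(- \frac{1}{54}\right) + 29 \cdot \frac{1}{38} = \frac{47}{54} + \frac{29}{38} = \frac{838}{513} \approx 1.6335$)
$D{\left(q \right)} = \frac{838}{513} - q$
$\frac{1}{63688 + D{\left(n{\left(x,8 \right)} \right)}} = \frac{1}{63688 + \left(\frac{838}{513} - -12\right)} = \frac{1}{63688 + \left(\frac{838}{513} + 12\right)} = \frac{1}{63688 + \frac{6994}{513}} = \frac{1}{\frac{32678938}{513}} = \frac{513}{32678938}$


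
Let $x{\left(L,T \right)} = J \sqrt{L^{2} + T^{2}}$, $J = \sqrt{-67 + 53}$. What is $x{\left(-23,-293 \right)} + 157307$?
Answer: $157307 + 2 i \sqrt{302323} \approx 1.5731 \cdot 10^{5} + 1099.7 i$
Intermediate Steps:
$J = i \sqrt{14}$ ($J = \sqrt{-14} = i \sqrt{14} \approx 3.7417 i$)
$x{\left(L,T \right)} = i \sqrt{14} \sqrt{L^{2} + T^{2}}$
$x{\left(-23,-293 \right)} + 157307 = i \sqrt{14} \sqrt{\left(-23\right)^{2} + \left(-293\right)^{2}} + 157307 = i \sqrt{14} \sqrt{529 + 85849} + 157307 = i \sqrt{14} \sqrt{86378} + 157307 = 2 i \sqrt{302323} + 157307 = 157307 + 2 i \sqrt{302323}$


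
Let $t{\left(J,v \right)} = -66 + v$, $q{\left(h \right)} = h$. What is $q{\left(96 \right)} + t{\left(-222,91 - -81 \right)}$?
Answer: $202$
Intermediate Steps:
$q{\left(96 \right)} + t{\left(-222,91 - -81 \right)} = 96 + \left(-66 + \left(91 - -81\right)\right) = 96 + \left(-66 + \left(91 + 81\right)\right) = 96 + \left(-66 + 172\right) = 96 + 106 = 202$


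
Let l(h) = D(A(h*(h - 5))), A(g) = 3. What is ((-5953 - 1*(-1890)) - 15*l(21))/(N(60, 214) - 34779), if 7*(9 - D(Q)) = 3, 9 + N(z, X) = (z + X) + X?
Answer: 29341/240100 ≈ 0.12220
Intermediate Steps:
N(z, X) = -9 + z + 2*X (N(z, X) = -9 + ((z + X) + X) = -9 + ((X + z) + X) = -9 + (z + 2*X) = -9 + z + 2*X)
D(Q) = 60/7 (D(Q) = 9 - 1/7*3 = 9 - 3/7 = 60/7)
l(h) = 60/7
((-5953 - 1*(-1890)) - 15*l(21))/(N(60, 214) - 34779) = ((-5953 - 1*(-1890)) - 15*60/7)/((-9 + 60 + 2*214) - 34779) = ((-5953 + 1890) - 900/7)/((-9 + 60 + 428) - 34779) = (-4063 - 900/7)/(479 - 34779) = -29341/7/(-34300) = -29341/7*(-1/34300) = 29341/240100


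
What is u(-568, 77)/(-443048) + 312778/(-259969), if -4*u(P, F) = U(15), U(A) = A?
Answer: -554298769841/460714982048 ≈ -1.2031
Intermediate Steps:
u(P, F) = -15/4 (u(P, F) = -1/4*15 = -15/4)
u(-568, 77)/(-443048) + 312778/(-259969) = -15/4/(-443048) + 312778/(-259969) = -15/4*(-1/443048) + 312778*(-1/259969) = 15/1772192 - 312778/259969 = -554298769841/460714982048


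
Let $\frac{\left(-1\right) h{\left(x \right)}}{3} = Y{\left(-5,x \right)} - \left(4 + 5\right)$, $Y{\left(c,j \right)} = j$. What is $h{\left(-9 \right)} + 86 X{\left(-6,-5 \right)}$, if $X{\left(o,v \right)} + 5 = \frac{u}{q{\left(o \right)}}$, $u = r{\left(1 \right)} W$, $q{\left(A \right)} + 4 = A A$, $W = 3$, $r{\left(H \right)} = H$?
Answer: $- \frac{5887}{16} \approx -367.94$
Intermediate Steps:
$q{\left(A \right)} = -4 + A^{2}$ ($q{\left(A \right)} = -4 + A A = -4 + A^{2}$)
$u = 3$ ($u = 1 \cdot 3 = 3$)
$X{\left(o,v \right)} = -5 + \frac{3}{-4 + o^{2}}$
$h{\left(x \right)} = 27 - 3 x$ ($h{\left(x \right)} = - 3 \left(x - \left(4 + 5\right)\right) = - 3 \left(x - 9\right) = - 3 \left(-9 + x\right) = 27 - 3 x$)
$h{\left(-9 \right)} + 86 X{\left(-6,-5 \right)} = \left(27 - -27\right) + 86 \frac{23 - 5 \left(-6\right)^{2}}{-4 + \left(-6\right)^{2}} = \left(27 + 27\right) + 86 \frac{23 - 180}{-4 + 36} = 54 + 86 \frac{23 - 180}{32} = 54 + 86 \cdot \frac{1}{32} \left(-157\right) = 54 + 86 \left(- \frac{157}{32}\right) = 54 - \frac{6751}{16} = - \frac{5887}{16}$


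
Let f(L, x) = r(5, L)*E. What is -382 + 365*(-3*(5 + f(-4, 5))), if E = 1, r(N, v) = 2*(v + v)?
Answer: 11663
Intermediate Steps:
r(N, v) = 4*v (r(N, v) = 2*(2*v) = 4*v)
f(L, x) = 4*L (f(L, x) = (4*L)*1 = 4*L)
-382 + 365*(-3*(5 + f(-4, 5))) = -382 + 365*(-3*(5 + 4*(-4))) = -382 + 365*(-3*(5 - 16)) = -382 + 365*(-3*(-11)) = -382 + 365*33 = -382 + 12045 = 11663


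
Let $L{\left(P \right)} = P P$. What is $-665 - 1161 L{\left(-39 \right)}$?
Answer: $-1766546$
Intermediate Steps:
$L{\left(P \right)} = P^{2}$
$-665 - 1161 L{\left(-39 \right)} = -665 - 1161 \left(-39\right)^{2} = -665 - 1765881 = -1766546$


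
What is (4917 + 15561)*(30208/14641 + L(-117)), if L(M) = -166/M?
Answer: 40715328892/570999 ≈ 71305.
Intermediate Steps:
(4917 + 15561)*(30208/14641 + L(-117)) = (4917 + 15561)*(30208/14641 - 166/(-117)) = 20478*(30208*(1/14641) - 166*(-1/117)) = 20478*(30208/14641 + 166/117) = 20478*(5964742/1712997) = 40715328892/570999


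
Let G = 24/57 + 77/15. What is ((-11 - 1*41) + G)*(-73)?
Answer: 966301/285 ≈ 3390.5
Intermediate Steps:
G = 1583/285 (G = 24*(1/57) + 77*(1/15) = 8/19 + 77/15 = 1583/285 ≈ 5.5544)
((-11 - 1*41) + G)*(-73) = ((-11 - 1*41) + 1583/285)*(-73) = ((-11 - 41) + 1583/285)*(-73) = (-52 + 1583/285)*(-73) = -13237/285*(-73) = 966301/285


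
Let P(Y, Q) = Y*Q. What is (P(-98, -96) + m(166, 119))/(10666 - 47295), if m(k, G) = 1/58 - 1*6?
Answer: -545317/2124482 ≈ -0.25668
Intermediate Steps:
m(k, G) = -347/58 (m(k, G) = 1/58 - 6 = -347/58)
P(Y, Q) = Q*Y
(P(-98, -96) + m(166, 119))/(10666 - 47295) = (-96*(-98) - 347/58)/(10666 - 47295) = (9408 - 347/58)/(-36629) = (545317/58)*(-1/36629) = -545317/2124482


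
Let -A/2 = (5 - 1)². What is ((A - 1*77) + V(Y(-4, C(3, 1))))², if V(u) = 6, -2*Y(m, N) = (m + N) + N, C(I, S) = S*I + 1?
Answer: 10609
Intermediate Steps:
C(I, S) = 1 + I*S (C(I, S) = I*S + 1 = 1 + I*S)
Y(m, N) = -N - m/2 (Y(m, N) = -((m + N) + N)/2 = -((N + m) + N)/2 = -(m + 2*N)/2 = -N - m/2)
A = -32 (A = -2*(5 - 1)² = -2*4² = -2*16 = -32)
((A - 1*77) + V(Y(-4, C(3, 1))))² = ((-32 - 1*77) + 6)² = ((-32 - 77) + 6)² = (-109 + 6)² = (-103)² = 10609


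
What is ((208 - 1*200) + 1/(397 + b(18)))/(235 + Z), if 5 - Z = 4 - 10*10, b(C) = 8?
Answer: 463/19440 ≈ 0.023817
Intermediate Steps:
Z = 101 (Z = 5 - (4 - 10*10) = 5 - (4 - 100) = 5 - 1*(-96) = 5 + 96 = 101)
((208 - 1*200) + 1/(397 + b(18)))/(235 + Z) = ((208 - 1*200) + 1/(397 + 8))/(235 + 101) = ((208 - 200) + 1/405)/336 = (8 + 1/405)*(1/336) = (3241/405)*(1/336) = 463/19440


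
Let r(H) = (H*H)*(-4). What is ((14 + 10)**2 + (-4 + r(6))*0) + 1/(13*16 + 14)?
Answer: 127873/222 ≈ 576.00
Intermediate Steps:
r(H) = -4*H**2 (r(H) = H**2*(-4) = -4*H**2)
((14 + 10)**2 + (-4 + r(6))*0) + 1/(13*16 + 14) = ((14 + 10)**2 + (-4 - 4*6**2)*0) + 1/(13*16 + 14) = (24**2 + (-4 - 4*36)*0) + 1/(208 + 14) = (576 + (-4 - 144)*0) + 1/222 = (576 - 148*0) + 1/222 = (576 + 0) + 1/222 = 576 + 1/222 = 127873/222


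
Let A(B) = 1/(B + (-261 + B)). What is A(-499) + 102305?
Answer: 128801994/1259 ≈ 1.0231e+5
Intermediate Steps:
A(B) = 1/(-261 + 2*B)
A(-499) + 102305 = 1/(-261 + 2*(-499)) + 102305 = 1/(-261 - 998) + 102305 = 1/(-1259) + 102305 = -1/1259 + 102305 = 128801994/1259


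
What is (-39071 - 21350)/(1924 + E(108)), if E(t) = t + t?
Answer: -60421/2140 ≈ -28.234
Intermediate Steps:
E(t) = 2*t
(-39071 - 21350)/(1924 + E(108)) = (-39071 - 21350)/(1924 + 2*108) = -60421/(1924 + 216) = -60421/2140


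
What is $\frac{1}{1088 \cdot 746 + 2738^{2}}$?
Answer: $\frac{1}{8308292} \approx 1.2036 \cdot 10^{-7}$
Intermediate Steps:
$\frac{1}{1088 \cdot 746 + 2738^{2}} = \frac{1}{811648 + 7496644} = \frac{1}{8308292}$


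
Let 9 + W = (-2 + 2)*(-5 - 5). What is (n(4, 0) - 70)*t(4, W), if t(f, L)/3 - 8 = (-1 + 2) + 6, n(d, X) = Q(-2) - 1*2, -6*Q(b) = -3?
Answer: -6435/2 ≈ -3217.5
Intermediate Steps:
Q(b) = 1/2 (Q(b) = -1/6*(-3) = 1/2)
W = -9 (W = -9 + (-2 + 2)*(-5 - 5) = -9 + 0*(-10) = -9 + 0 = -9)
n(d, X) = -3/2 (n(d, X) = 1/2 - 1*2 = 1/2 - 2 = -3/2)
t(f, L) = 45 (t(f, L) = 24 + 3*((-1 + 2) + 6) = 24 + 3*(1 + 6) = 24 + 3*7 = 24 + 21 = 45)
(n(4, 0) - 70)*t(4, W) = (-3/2 - 70)*45 = -143/2*45 = -6435/2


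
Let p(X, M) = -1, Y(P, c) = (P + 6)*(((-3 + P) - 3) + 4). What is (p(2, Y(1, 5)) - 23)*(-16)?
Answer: 384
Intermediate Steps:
Y(P, c) = (-2 + P)*(6 + P) (Y(P, c) = (6 + P)*((-6 + P) + 4) = (6 + P)*(-2 + P) = (-2 + P)*(6 + P))
(p(2, Y(1, 5)) - 23)*(-16) = (-1 - 23)*(-16) = -24*(-16) = 384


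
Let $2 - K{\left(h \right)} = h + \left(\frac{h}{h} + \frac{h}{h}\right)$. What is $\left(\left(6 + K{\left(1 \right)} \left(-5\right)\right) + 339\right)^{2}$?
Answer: $122500$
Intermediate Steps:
$K{\left(h \right)} = - h$ ($K{\left(h \right)} = 2 - \left(h + \left(\frac{h}{h} + \frac{h}{h}\right)\right) = 2 - \left(h + \left(1 + 1\right)\right) = 2 - \left(h + 2\right) = 2 - \left(2 + h\right) = - h$)
$\left(\left(6 + K{\left(1 \right)} \left(-5\right)\right) + 339\right)^{2} = \left(\left(6 + \left(-1\right) 1 \left(-5\right)\right) + 339\right)^{2} = \left(\left(6 - -5\right) + 339\right)^{2} = \left(\left(6 + 5\right) + 339\right)^{2} = \left(11 + 339\right)^{2} = 350^{2} = 122500$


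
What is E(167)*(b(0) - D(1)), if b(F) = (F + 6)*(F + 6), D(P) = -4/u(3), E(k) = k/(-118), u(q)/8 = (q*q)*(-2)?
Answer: -216265/4248 ≈ -50.910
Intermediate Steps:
u(q) = -16*q**2 (u(q) = 8*((q*q)*(-2)) = 8*(q**2*(-2)) = 8*(-2*q**2) = -16*q**2)
E(k) = -k/118 (E(k) = k*(-1/118) = -k/118)
D(P) = 1/36 (D(P) = -4/((-16*3**2)) = -4/((-16*9)) = -4/(-144) = -4*(-1/144) = 1/36)
b(F) = (6 + F)**2 (b(F) = (6 + F)*(6 + F) = (6 + F)**2)
E(167)*(b(0) - D(1)) = (-1/118*167)*((6 + 0)**2 - 1*1/36) = -167*(6**2 - 1/36)/118 = -167*(36 - 1/36)/118 = -167/118*1295/36 = -216265/4248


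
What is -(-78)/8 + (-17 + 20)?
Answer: 51/4 ≈ 12.750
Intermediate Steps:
-(-78)/8 + (-17 + 20) = -(-78)/8 + 3 = -26*(-3/8) + 3 = 39/4 + 3 = 51/4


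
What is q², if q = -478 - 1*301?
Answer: 606841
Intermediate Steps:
q = -779 (q = -478 - 301 = -779)
q² = (-779)² = 606841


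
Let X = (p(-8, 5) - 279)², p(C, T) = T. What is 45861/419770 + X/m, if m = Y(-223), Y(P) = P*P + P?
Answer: 16892523593/10390566810 ≈ 1.6258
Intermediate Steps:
Y(P) = P + P² (Y(P) = P² + P = P + P²)
m = 49506 (m = -223*(1 - 223) = -223*(-222) = 49506)
X = 75076 (X = (5 - 279)² = (-274)² = 75076)
45861/419770 + X/m = 45861/419770 + 75076/49506 = 45861*(1/419770) + 75076*(1/49506) = 45861/419770 + 37538/24753 = 16892523593/10390566810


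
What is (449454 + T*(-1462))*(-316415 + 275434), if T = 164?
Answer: -8593141966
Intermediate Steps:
(449454 + T*(-1462))*(-316415 + 275434) = (449454 + 164*(-1462))*(-316415 + 275434) = (449454 - 239768)*(-40981) = 209686*(-40981) = -8593141966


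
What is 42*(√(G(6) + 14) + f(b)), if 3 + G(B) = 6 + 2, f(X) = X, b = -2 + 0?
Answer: -84 + 42*√19 ≈ 99.074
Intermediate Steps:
b = -2
G(B) = 5 (G(B) = -3 + (6 + 2) = -3 + 8 = 5)
42*(√(G(6) + 14) + f(b)) = 42*(√(5 + 14) - 2) = 42*(√19 - 2) = 42*(-2 + √19) = -84 + 42*√19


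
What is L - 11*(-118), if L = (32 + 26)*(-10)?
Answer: 718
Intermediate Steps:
L = -580 (L = 58*(-10) = -580)
L - 11*(-118) = -580 - 11*(-118) = -580 + 1298 = 718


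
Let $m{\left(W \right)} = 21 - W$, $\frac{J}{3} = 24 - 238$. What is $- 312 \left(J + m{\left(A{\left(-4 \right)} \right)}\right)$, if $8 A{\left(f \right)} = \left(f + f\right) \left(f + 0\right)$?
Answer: $195000$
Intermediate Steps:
$A{\left(f \right)} = \frac{f^{2}}{4}$ ($A{\left(f \right)} = \frac{\left(f + f\right) \left(f + 0\right)}{8} = \frac{2 f f}{8} = \frac{2 f^{2}}{8} = \frac{f^{2}}{4}$)
$J = -642$ ($J = 3 \left(24 - 238\right) = 3 \left(-214\right) = -642$)
$- 312 \left(J + m{\left(A{\left(-4 \right)} \right)}\right) = - 312 \left(-642 + \left(21 - \frac{\left(-4\right)^{2}}{4}\right)\right) = - 312 \left(-642 + \left(21 - \frac{1}{4} \cdot 16\right)\right) = - 312 \left(-642 + \left(21 - 4\right)\right) = - 312 \left(-642 + 17\right) = \left(-312\right) \left(-625\right) = 195000$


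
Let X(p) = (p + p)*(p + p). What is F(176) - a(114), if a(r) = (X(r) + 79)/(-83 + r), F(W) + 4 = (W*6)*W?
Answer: 5709349/31 ≈ 1.8417e+5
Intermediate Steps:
X(p) = 4*p**2 (X(p) = (2*p)*(2*p) = 4*p**2)
F(W) = -4 + 6*W**2 (F(W) = -4 + (W*6)*W = -4 + (6*W)*W = -4 + 6*W**2)
a(r) = (79 + 4*r**2)/(-83 + r) (a(r) = (4*r**2 + 79)/(-83 + r) = (79 + 4*r**2)/(-83 + r))
F(176) - a(114) = (-4 + 6*176**2) - (79 + 4*114**2)/(-83 + 114) = (-4 + 6*30976) - (79 + 4*12996)/31 = (-4 + 185856) - (79 + 51984)/31 = 185852 - 52063/31 = 5709349/31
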